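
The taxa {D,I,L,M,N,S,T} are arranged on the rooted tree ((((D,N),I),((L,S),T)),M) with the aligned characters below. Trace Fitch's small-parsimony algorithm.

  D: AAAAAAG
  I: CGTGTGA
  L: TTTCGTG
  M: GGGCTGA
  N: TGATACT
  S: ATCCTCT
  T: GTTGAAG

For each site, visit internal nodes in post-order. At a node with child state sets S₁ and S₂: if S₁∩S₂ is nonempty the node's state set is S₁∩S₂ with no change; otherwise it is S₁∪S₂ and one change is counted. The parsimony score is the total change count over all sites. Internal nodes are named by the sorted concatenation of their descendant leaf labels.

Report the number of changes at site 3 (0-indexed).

4

[col 0] DN: children D:{A}, N:{T} ∪→ {A,T}; cost 1
[col 0] DIN: children DN:{A,T}, I:{C} ∪→ {A,C,T}; cost 1
[col 0] LS: children L:{T}, S:{A} ∪→ {A,T}; cost 1
[col 0] LST: children LS:{A,T}, T:{G} ∪→ {A,G,T}; cost 1
[col 0] DILNST: children DIN:{A,C,T}, LST:{A,G,T} ∩→ {A,T}; cost 0
[col 0] DILMNST: children DILNST:{A,T}, M:{G} ∪→ {A,G,T}; cost 1
[col 1] DN: children D:{A}, N:{G} ∪→ {A,G}; cost 1
[col 1] DIN: children DN:{A,G}, I:{G} ∩→ {G}; cost 0
[col 1] LS: children L:{T}, S:{T} ∩→ {T}; cost 0
[col 1] LST: children LS:{T}, T:{T} ∩→ {T}; cost 0
[col 1] DILNST: children DIN:{G}, LST:{T} ∪→ {G,T}; cost 1
[col 1] DILMNST: children DILNST:{G,T}, M:{G} ∩→ {G}; cost 0
[col 2] DN: children D:{A}, N:{A} ∩→ {A}; cost 0
[col 2] DIN: children DN:{A}, I:{T} ∪→ {A,T}; cost 1
[col 2] LS: children L:{T}, S:{C} ∪→ {C,T}; cost 1
[col 2] LST: children LS:{C,T}, T:{T} ∩→ {T}; cost 0
[col 2] DILNST: children DIN:{A,T}, LST:{T} ∩→ {T}; cost 0
[col 2] DILMNST: children DILNST:{T}, M:{G} ∪→ {G,T}; cost 1
[col 3] DN: children D:{A}, N:{T} ∪→ {A,T}; cost 1
[col 3] DIN: children DN:{A,T}, I:{G} ∪→ {A,G,T}; cost 1
[col 3] LS: children L:{C}, S:{C} ∩→ {C}; cost 0
[col 3] LST: children LS:{C}, T:{G} ∪→ {C,G}; cost 1
[col 3] DILNST: children DIN:{A,G,T}, LST:{C,G} ∩→ {G}; cost 0
[col 3] DILMNST: children DILNST:{G}, M:{C} ∪→ {C,G}; cost 1
[col 4] DN: children D:{A}, N:{A} ∩→ {A}; cost 0
[col 4] DIN: children DN:{A}, I:{T} ∪→ {A,T}; cost 1
[col 4] LS: children L:{G}, S:{T} ∪→ {G,T}; cost 1
[col 4] LST: children LS:{G,T}, T:{A} ∪→ {A,G,T}; cost 1
[col 4] DILNST: children DIN:{A,T}, LST:{A,G,T} ∩→ {A,T}; cost 0
[col 4] DILMNST: children DILNST:{A,T}, M:{T} ∩→ {T}; cost 0
[col 5] DN: children D:{A}, N:{C} ∪→ {A,C}; cost 1
[col 5] DIN: children DN:{A,C}, I:{G} ∪→ {A,C,G}; cost 1
[col 5] LS: children L:{T}, S:{C} ∪→ {C,T}; cost 1
[col 5] LST: children LS:{C,T}, T:{A} ∪→ {A,C,T}; cost 1
[col 5] DILNST: children DIN:{A,C,G}, LST:{A,C,T} ∩→ {A,C}; cost 0
[col 5] DILMNST: children DILNST:{A,C}, M:{G} ∪→ {A,C,G}; cost 1
[col 6] DN: children D:{G}, N:{T} ∪→ {G,T}; cost 1
[col 6] DIN: children DN:{G,T}, I:{A} ∪→ {A,G,T}; cost 1
[col 6] LS: children L:{G}, S:{T} ∪→ {G,T}; cost 1
[col 6] LST: children LS:{G,T}, T:{G} ∩→ {G}; cost 0
[col 6] DILNST: children DIN:{A,G,T}, LST:{G} ∩→ {G}; cost 0
[col 6] DILMNST: children DILNST:{G}, M:{A} ∪→ {A,G}; cost 1
per-site changes: [5, 2, 3, 4, 3, 5, 4]; total = 26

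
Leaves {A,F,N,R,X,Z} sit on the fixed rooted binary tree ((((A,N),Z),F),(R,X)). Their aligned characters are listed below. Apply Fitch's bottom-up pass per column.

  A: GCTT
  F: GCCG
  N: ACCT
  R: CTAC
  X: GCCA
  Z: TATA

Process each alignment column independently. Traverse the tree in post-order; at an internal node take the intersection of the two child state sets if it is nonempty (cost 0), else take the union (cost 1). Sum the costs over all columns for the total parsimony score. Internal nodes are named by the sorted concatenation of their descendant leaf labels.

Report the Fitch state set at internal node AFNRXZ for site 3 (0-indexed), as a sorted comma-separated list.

A

[col 0] AN: children A:{G}, N:{A} ∪→ {A,G}; cost 1
[col 0] ANZ: children AN:{A,G}, Z:{T} ∪→ {A,G,T}; cost 1
[col 0] AFNZ: children ANZ:{A,G,T}, F:{G} ∩→ {G}; cost 0
[col 0] RX: children R:{C}, X:{G} ∪→ {C,G}; cost 1
[col 0] AFNRXZ: children AFNZ:{G}, RX:{C,G} ∩→ {G}; cost 0
[col 1] AN: children A:{C}, N:{C} ∩→ {C}; cost 0
[col 1] ANZ: children AN:{C}, Z:{A} ∪→ {A,C}; cost 1
[col 1] AFNZ: children ANZ:{A,C}, F:{C} ∩→ {C}; cost 0
[col 1] RX: children R:{T}, X:{C} ∪→ {C,T}; cost 1
[col 1] AFNRXZ: children AFNZ:{C}, RX:{C,T} ∩→ {C}; cost 0
[col 2] AN: children A:{T}, N:{C} ∪→ {C,T}; cost 1
[col 2] ANZ: children AN:{C,T}, Z:{T} ∩→ {T}; cost 0
[col 2] AFNZ: children ANZ:{T}, F:{C} ∪→ {C,T}; cost 1
[col 2] RX: children R:{A}, X:{C} ∪→ {A,C}; cost 1
[col 2] AFNRXZ: children AFNZ:{C,T}, RX:{A,C} ∩→ {C}; cost 0
[col 3] AN: children A:{T}, N:{T} ∩→ {T}; cost 0
[col 3] ANZ: children AN:{T}, Z:{A} ∪→ {A,T}; cost 1
[col 3] AFNZ: children ANZ:{A,T}, F:{G} ∪→ {A,G,T}; cost 1
[col 3] RX: children R:{C}, X:{A} ∪→ {A,C}; cost 1
[col 3] AFNRXZ: children AFNZ:{A,G,T}, RX:{A,C} ∩→ {A}; cost 0
per-site changes: [3, 2, 3, 3]; total = 11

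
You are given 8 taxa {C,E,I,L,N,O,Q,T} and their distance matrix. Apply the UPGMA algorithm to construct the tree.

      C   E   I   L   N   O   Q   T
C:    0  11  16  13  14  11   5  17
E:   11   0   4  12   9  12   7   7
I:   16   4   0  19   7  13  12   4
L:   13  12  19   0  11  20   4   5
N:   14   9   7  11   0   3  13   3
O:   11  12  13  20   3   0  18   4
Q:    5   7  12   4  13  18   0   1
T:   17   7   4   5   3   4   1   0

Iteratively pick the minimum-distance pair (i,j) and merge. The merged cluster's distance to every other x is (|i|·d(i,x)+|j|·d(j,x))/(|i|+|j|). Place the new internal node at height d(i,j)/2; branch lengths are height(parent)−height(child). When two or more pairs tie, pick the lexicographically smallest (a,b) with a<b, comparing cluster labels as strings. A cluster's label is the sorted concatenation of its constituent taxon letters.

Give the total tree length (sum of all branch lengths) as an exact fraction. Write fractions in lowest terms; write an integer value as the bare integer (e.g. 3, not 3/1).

1. join Q+T (d=1) ⇒ QT; edges |Q|=1/2, |T|=1/2
  updated: d(C,QT)=11, d(E,QT)=7, d(I,QT)=8, d(L,QT)=9/2, d(N,QT)=8, d(O,QT)=11
2. join N+O (d=3) ⇒ NO; edges |N|=3/2, |O|=3/2
  updated: d(C,NO)=25/2, d(E,NO)=21/2, d(I,NO)=10, d(L,NO)=31/2, d(NO,QT)=19/2
3. join E+I (d=4) ⇒ EI; edges |E|=2, |I|=2
  updated: d(C,EI)=27/2, d(EI,L)=31/2, d(EI,NO)=41/4, d(EI,QT)=15/2
4. join L+QT (d=9/2) ⇒ LQT; edges |L|=9/4, |QT|=7/4
  updated: d(C,LQT)=35/3, d(EI,LQT)=61/6, d(LQT,NO)=23/2
5. join EI+LQT (d=61/6) ⇒ EILQT; edges |EI|=37/12, |LQT|=17/6
  updated: d(C,EILQT)=62/5, d(EILQT,NO)=11
6. join EILQT+NO (d=11) ⇒ EILNOQT; edges |EILQT|=5/12, |NO|=4
  updated: d(C,EILNOQT)=87/7
7. join C+EILNOQT (d=87/7) ⇒ CEILNOQT; edges |C|=87/14, |EILNOQT|=5/7
final tree: (C:87/14,(((E:2,I:2):37/12,(L:9/4,(Q:1/2,T:1/2):7/4):17/6):5/12,(N:3/2,O:3/2):4):5/7)
total length: 1229/42

1229/42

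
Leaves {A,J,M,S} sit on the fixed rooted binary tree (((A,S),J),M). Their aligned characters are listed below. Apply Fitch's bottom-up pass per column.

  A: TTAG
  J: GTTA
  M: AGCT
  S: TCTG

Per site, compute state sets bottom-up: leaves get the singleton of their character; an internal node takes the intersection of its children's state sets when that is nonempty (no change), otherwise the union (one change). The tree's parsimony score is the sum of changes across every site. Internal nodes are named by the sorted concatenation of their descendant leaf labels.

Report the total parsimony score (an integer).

site 0, node AS: A={T} ∩ S={T} → {T} (+0)
site 0, node AJS: AS={T} ∪ J={G} → {G,T} (+1)
site 0, node AJMS: AJS={G,T} ∪ M={A} → {A,G,T} (+1)
site 1, node AS: A={T} ∪ S={C} → {C,T} (+1)
site 1, node AJS: AS={C,T} ∩ J={T} → {T} (+0)
site 1, node AJMS: AJS={T} ∪ M={G} → {G,T} (+1)
site 2, node AS: A={A} ∪ S={T} → {A,T} (+1)
site 2, node AJS: AS={A,T} ∩ J={T} → {T} (+0)
site 2, node AJMS: AJS={T} ∪ M={C} → {C,T} (+1)
site 3, node AS: A={G} ∩ S={G} → {G} (+0)
site 3, node AJS: AS={G} ∪ J={A} → {A,G} (+1)
site 3, node AJMS: AJS={A,G} ∪ M={T} → {A,G,T} (+1)
per-site changes: [2, 2, 2, 2]; total = 8

8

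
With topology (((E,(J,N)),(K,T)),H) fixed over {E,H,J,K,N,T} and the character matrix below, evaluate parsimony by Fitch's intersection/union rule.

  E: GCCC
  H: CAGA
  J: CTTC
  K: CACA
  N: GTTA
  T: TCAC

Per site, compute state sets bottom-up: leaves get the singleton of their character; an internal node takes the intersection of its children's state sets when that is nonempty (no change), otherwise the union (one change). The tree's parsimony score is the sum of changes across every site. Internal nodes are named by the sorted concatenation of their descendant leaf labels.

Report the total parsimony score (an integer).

12

JN@0: {C} ∪ {G} = {C,G} (union, +1)
EJN@0: {G} ∩ {C,G} = {G} (intersection, +0)
KT@0: {C} ∪ {T} = {C,T} (union, +1)
EJKNT@0: {G} ∪ {C,T} = {C,G,T} (union, +1)
EHJKNT@0: {C,G,T} ∩ {C} = {C} (intersection, +0)
JN@1: {T} ∩ {T} = {T} (intersection, +0)
EJN@1: {C} ∪ {T} = {C,T} (union, +1)
KT@1: {A} ∪ {C} = {A,C} (union, +1)
EJKNT@1: {C,T} ∩ {A,C} = {C} (intersection, +0)
EHJKNT@1: {C} ∪ {A} = {A,C} (union, +1)
JN@2: {T} ∩ {T} = {T} (intersection, +0)
EJN@2: {C} ∪ {T} = {C,T} (union, +1)
KT@2: {C} ∪ {A} = {A,C} (union, +1)
EJKNT@2: {C,T} ∩ {A,C} = {C} (intersection, +0)
EHJKNT@2: {C} ∪ {G} = {C,G} (union, +1)
JN@3: {C} ∪ {A} = {A,C} (union, +1)
EJN@3: {C} ∩ {A,C} = {C} (intersection, +0)
KT@3: {A} ∪ {C} = {A,C} (union, +1)
EJKNT@3: {C} ∩ {A,C} = {C} (intersection, +0)
EHJKNT@3: {C} ∪ {A} = {A,C} (union, +1)
per-site changes: [3, 3, 3, 3]; total = 12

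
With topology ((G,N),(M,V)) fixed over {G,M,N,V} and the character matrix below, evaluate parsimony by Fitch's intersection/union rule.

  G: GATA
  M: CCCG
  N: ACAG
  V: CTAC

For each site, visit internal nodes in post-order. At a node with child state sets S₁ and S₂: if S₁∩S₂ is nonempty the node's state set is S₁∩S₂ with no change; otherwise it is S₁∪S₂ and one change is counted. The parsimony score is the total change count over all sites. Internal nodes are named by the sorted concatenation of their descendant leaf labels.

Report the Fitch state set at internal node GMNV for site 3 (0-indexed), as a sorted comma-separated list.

site 0, node GN: G={G} ∪ N={A} → {A,G} (+1)
site 0, node MV: M={C} ∩ V={C} → {C} (+0)
site 0, node GMNV: GN={A,G} ∪ MV={C} → {A,C,G} (+1)
site 1, node GN: G={A} ∪ N={C} → {A,C} (+1)
site 1, node MV: M={C} ∪ V={T} → {C,T} (+1)
site 1, node GMNV: GN={A,C} ∩ MV={C,T} → {C} (+0)
site 2, node GN: G={T} ∪ N={A} → {A,T} (+1)
site 2, node MV: M={C} ∪ V={A} → {A,C} (+1)
site 2, node GMNV: GN={A,T} ∩ MV={A,C} → {A} (+0)
site 3, node GN: G={A} ∪ N={G} → {A,G} (+1)
site 3, node MV: M={G} ∪ V={C} → {C,G} (+1)
site 3, node GMNV: GN={A,G} ∩ MV={C,G} → {G} (+0)
per-site changes: [2, 2, 2, 2]; total = 8

G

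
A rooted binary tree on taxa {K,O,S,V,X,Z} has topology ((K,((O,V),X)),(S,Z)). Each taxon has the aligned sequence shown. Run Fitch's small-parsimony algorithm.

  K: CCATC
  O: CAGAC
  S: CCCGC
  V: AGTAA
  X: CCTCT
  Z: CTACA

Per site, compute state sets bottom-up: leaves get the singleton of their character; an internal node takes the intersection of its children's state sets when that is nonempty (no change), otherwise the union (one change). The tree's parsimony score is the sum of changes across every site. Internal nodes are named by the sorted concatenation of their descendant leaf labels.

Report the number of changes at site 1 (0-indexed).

3

OV@0: {C} ∪ {A} = {A,C} (union, +1)
OVX@0: {A,C} ∩ {C} = {C} (intersection, +0)
KOVX@0: {C} ∩ {C} = {C} (intersection, +0)
SZ@0: {C} ∩ {C} = {C} (intersection, +0)
KOSVXZ@0: {C} ∩ {C} = {C} (intersection, +0)
OV@1: {A} ∪ {G} = {A,G} (union, +1)
OVX@1: {A,G} ∪ {C} = {A,C,G} (union, +1)
KOVX@1: {C} ∩ {A,C,G} = {C} (intersection, +0)
SZ@1: {C} ∪ {T} = {C,T} (union, +1)
KOSVXZ@1: {C} ∩ {C,T} = {C} (intersection, +0)
OV@2: {G} ∪ {T} = {G,T} (union, +1)
OVX@2: {G,T} ∩ {T} = {T} (intersection, +0)
KOVX@2: {A} ∪ {T} = {A,T} (union, +1)
SZ@2: {C} ∪ {A} = {A,C} (union, +1)
KOSVXZ@2: {A,T} ∩ {A,C} = {A} (intersection, +0)
OV@3: {A} ∩ {A} = {A} (intersection, +0)
OVX@3: {A} ∪ {C} = {A,C} (union, +1)
KOVX@3: {T} ∪ {A,C} = {A,C,T} (union, +1)
SZ@3: {G} ∪ {C} = {C,G} (union, +1)
KOSVXZ@3: {A,C,T} ∩ {C,G} = {C} (intersection, +0)
OV@4: {C} ∪ {A} = {A,C} (union, +1)
OVX@4: {A,C} ∪ {T} = {A,C,T} (union, +1)
KOVX@4: {C} ∩ {A,C,T} = {C} (intersection, +0)
SZ@4: {C} ∪ {A} = {A,C} (union, +1)
KOSVXZ@4: {C} ∩ {A,C} = {C} (intersection, +0)
per-site changes: [1, 3, 3, 3, 3]; total = 13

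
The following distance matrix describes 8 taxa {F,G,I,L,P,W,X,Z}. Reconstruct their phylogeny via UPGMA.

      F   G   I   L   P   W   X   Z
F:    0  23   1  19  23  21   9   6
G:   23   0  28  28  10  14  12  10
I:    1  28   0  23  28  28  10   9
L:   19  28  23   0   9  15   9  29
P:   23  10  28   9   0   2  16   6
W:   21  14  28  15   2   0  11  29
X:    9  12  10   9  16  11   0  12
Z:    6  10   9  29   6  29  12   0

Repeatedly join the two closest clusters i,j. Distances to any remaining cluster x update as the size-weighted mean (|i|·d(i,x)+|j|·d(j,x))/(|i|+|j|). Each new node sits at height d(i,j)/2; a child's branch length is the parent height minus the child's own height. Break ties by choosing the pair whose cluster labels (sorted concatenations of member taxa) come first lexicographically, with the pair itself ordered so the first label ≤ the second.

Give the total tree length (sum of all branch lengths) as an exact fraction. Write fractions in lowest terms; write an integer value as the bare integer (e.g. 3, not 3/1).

step 1: merge (F,I) at d=1; branch lengths F→1/2, I→1/2; new cluster FI
  updated: d(FI,G)=51/2, d(FI,L)=21, d(FI,P)=51/2, d(FI,W)=49/2, d(FI,X)=19/2, d(FI,Z)=15/2
step 2: merge (P,W) at d=2; branch lengths P→1, W→1; new cluster PW
  updated: d(FI,PW)=25, d(G,PW)=12, d(L,PW)=12, d(PW,X)=27/2, d(PW,Z)=35/2
step 3: merge (FI,Z) at d=15/2; branch lengths FI→13/4, Z→15/4; new cluster FIZ
  updated: d(FIZ,G)=61/3, d(FIZ,L)=71/3, d(FIZ,PW)=45/2, d(FIZ,X)=31/3
step 4: merge (L,X) at d=9; branch lengths L→9/2, X→9/2; new cluster LX
  updated: d(FIZ,LX)=17, d(G,LX)=20, d(LX,PW)=51/4
step 5: merge (G,PW) at d=12; branch lengths G→6, PW→5; new cluster GPW
  updated: d(FIZ,GPW)=196/9, d(GPW,LX)=91/6
step 6: merge (GPW,LX) at d=91/6; branch lengths GPW→19/12, LX→37/12; new cluster GLPWX
  updated: d(FIZ,GLPWX)=298/15
step 7: merge (FIZ,GLPWX) at d=298/15; branch lengths FIZ→371/60, GLPWX→47/20; new cluster FGILPWXZ
final tree: (((F:1/2,I:1/2):13/4,Z:15/4):371/60,((G:6,(P:1,W:1):5):19/12,(L:9/2,X:9/2):37/12):47/20)
total length: 216/5

216/5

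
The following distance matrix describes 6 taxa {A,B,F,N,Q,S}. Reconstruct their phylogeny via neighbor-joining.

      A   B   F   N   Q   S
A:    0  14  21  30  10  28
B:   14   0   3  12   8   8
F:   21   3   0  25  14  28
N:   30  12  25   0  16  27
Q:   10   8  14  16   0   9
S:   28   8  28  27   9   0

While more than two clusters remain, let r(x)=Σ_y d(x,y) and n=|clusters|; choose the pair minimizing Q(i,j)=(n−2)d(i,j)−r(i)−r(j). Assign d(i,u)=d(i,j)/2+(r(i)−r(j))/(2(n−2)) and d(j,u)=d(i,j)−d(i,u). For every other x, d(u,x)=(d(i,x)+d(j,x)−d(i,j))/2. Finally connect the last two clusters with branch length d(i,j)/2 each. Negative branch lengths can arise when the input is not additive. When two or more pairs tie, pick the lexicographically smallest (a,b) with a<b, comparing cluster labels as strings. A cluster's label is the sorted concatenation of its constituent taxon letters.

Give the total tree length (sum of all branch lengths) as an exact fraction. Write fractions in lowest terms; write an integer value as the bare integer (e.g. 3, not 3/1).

step 1: merge (B,F) at d=3, Q=-124; branch lengths B→-17/4, F→29/4; new cluster BF
  updated: d(A,BF)=16, d(BF,N)=17, d(BF,Q)=19/2, d(BF,S)=33/2
step 2: merge (A,Q) at d=10, Q=-197/2; branch lengths A→139/12, Q→-19/12; new cluster AQ
  updated: d(AQ,BF)=31/4, d(AQ,N)=18, d(AQ,S)=27/2
step 3: merge (AQ,S) at d=27/2, Q=-277/4; branch lengths AQ→37/16, S→179/16; new cluster AQS
  updated: d(AQS,BF)=43/8, d(AQS,N)=63/4
step 4: merge (AQS,BF) at d=43/8, Q=-305/8; branch lengths AQS→33/16, BF→53/16; new cluster ABFQS
  updated: d(ABFQS,N)=219/16
step 5: merge (ABFQS,N) at d=219/16; branch lengths ABFQS→219/32, N→219/32; new cluster ABFNQS
final tree: ((((A:139/12,Q:-19/12):37/16,S:179/16):33/16,(B:-17/4,F:29/4):53/16):219/32,N:219/32)
total length: 729/16

729/16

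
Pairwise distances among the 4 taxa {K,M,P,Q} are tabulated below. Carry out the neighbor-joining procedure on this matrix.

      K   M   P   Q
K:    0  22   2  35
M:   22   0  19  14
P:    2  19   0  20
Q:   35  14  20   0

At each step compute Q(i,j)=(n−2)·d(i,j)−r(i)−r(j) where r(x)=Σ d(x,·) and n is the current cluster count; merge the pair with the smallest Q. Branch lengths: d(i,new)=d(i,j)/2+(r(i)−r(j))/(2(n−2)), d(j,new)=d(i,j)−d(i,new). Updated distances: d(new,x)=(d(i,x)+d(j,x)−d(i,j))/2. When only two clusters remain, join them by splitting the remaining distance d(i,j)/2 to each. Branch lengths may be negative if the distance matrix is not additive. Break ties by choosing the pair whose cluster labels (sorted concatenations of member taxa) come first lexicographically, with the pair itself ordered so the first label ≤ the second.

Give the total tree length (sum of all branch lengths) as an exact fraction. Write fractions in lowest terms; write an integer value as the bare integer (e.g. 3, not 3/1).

step 1: merge (K,P) at d=2, Q=-96; branch lengths K→11/2, P→-7/2; new cluster KP
  updated: d(KP,M)=39/2, d(KP,Q)=53/2
step 2: merge (KP,M) at d=39/2, Q=-60; branch lengths KP→16, M→7/2; new cluster KMP
  updated: d(KMP,Q)=21/2
step 3: merge (KMP,Q) at d=21/2; branch lengths KMP→21/4, Q→21/4; new cluster KMPQ
final tree: (((K:11/2,P:-7/2):16,M:7/2):21/4,Q:21/4)
total length: 32

32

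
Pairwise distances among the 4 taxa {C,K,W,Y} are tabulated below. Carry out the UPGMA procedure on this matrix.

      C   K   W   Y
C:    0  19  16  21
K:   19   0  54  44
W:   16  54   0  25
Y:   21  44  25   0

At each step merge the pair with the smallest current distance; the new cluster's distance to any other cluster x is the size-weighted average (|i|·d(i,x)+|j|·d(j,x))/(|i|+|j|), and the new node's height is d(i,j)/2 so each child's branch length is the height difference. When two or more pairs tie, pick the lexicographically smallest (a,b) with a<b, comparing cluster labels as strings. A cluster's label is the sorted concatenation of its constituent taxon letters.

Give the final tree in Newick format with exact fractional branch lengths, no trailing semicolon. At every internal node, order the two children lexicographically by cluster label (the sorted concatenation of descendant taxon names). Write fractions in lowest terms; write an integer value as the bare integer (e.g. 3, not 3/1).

iteration 1: select C,W (d=16); attach at lengths (8, 8); label the merged cluster CW
  updated: d(CW,K)=73/2, d(CW,Y)=23
iteration 2: select CW,Y (d=23); attach at lengths (7/2, 23/2); label the merged cluster CWY
  updated: d(CWY,K)=39
iteration 3: select CWY,K (d=39); attach at lengths (8, 39/2); label the merged cluster CKWY
final tree: (((C:8,W:8):7/2,Y:23/2):8,K:39/2)
total length: 117/2

(((C:8,W:8):7/2,Y:23/2):8,K:39/2)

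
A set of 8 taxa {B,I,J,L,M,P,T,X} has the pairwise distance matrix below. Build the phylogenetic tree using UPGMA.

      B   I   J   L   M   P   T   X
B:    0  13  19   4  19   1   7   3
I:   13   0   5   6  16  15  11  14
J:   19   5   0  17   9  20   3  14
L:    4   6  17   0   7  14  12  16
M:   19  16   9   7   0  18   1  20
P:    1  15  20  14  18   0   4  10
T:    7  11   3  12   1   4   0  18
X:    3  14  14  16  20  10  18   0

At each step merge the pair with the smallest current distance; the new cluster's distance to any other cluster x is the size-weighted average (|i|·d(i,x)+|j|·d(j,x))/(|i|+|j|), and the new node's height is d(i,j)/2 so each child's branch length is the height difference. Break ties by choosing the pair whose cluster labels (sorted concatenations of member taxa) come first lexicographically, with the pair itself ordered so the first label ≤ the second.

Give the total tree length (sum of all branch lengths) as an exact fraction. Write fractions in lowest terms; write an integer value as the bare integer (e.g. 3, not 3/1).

31

1. join B+P (d=1) ⇒ BP; edges |B|=1/2, |P|=1/2
  updated: d(BP,I)=14, d(BP,J)=39/2, d(BP,L)=9, d(BP,M)=37/2, d(BP,T)=11/2, d(BP,X)=13/2
2. join M+T (d=1) ⇒ MT; edges |M|=1/2, |T|=1/2
  updated: d(BP,MT)=12, d(I,MT)=27/2, d(J,MT)=6, d(L,MT)=19/2, d(MT,X)=19
3. join I+J (d=5) ⇒ IJ; edges |I|=5/2, |J|=5/2
  updated: d(BP,IJ)=67/4, d(IJ,L)=23/2, d(IJ,MT)=39/4, d(IJ,X)=14
4. join BP+X (d=13/2) ⇒ BPX; edges |BP|=11/4, |X|=13/4
  updated: d(BPX,IJ)=95/6, d(BPX,L)=34/3, d(BPX,MT)=43/3
5. join L+MT (d=19/2) ⇒ LMT; edges |L|=19/4, |MT|=17/4
  updated: d(BPX,LMT)=40/3, d(IJ,LMT)=31/3
6. join IJ+LMT (d=31/3) ⇒ IJLMT; edges |IJ|=8/3, |LMT|=5/12
  updated: d(BPX,IJLMT)=43/3
7. join BPX+IJLMT (d=43/3) ⇒ BIJLMPTX; edges |BPX|=47/12, |IJLMT|=2
final tree: (((B:1/2,P:1/2):11/4,X:13/4):47/12,((I:5/2,J:5/2):8/3,(L:19/4,(M:1/2,T:1/2):17/4):5/12):2)
total length: 31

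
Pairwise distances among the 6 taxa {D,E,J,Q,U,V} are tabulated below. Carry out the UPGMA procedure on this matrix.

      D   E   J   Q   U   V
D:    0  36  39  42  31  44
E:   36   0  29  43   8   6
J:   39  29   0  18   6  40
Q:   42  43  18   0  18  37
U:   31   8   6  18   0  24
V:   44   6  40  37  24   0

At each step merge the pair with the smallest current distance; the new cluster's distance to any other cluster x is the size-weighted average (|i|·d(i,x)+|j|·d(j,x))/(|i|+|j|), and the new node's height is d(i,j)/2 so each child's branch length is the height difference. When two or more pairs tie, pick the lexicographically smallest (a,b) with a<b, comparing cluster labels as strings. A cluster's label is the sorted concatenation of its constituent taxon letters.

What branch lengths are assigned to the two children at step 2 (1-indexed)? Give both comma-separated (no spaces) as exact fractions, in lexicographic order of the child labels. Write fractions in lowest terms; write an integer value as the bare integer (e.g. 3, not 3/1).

step 1: merge (E,V) at d=6; branch lengths E→3, V→3; new cluster EV
  updated: d(D,EV)=40, d(EV,J)=69/2, d(EV,Q)=40, d(EV,U)=16
step 2: merge (J,U) at d=6; branch lengths J→3, U→3; new cluster JU
  updated: d(D,JU)=35, d(EV,JU)=101/4, d(JU,Q)=18
step 3: merge (JU,Q) at d=18; branch lengths JU→6, Q→9; new cluster JQU
  updated: d(D,JQU)=112/3, d(EV,JQU)=181/6
step 4: merge (EV,JQU) at d=181/6; branch lengths EV→145/12, JQU→73/12; new cluster EJQUV
  updated: d(D,EJQUV)=192/5
step 5: merge (D,EJQUV) at d=192/5; branch lengths D→96/5, EJQUV→247/60; new cluster DEJQUV
final tree: (D:96/5,((E:3,V:3):145/12,((J:3,U:3):6,Q:9):73/12):247/60)
total length: 4109/60

3,3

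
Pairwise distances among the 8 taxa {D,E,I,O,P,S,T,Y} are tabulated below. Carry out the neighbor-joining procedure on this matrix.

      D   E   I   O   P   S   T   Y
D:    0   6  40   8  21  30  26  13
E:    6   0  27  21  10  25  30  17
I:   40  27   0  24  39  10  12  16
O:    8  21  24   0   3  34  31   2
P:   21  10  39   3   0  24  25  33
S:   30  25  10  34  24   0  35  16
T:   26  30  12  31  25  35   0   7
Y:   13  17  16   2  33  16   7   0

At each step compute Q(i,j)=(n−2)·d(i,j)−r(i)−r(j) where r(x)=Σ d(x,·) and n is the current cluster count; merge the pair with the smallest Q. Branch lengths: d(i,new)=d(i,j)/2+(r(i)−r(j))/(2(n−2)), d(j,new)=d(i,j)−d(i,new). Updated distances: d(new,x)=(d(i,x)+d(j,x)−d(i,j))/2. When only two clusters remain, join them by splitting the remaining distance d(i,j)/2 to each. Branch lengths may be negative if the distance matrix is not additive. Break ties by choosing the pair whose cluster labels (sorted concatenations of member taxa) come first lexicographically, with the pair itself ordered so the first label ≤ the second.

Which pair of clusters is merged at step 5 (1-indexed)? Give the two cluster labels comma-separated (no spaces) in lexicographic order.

step 1: merge (I,S) at d=10, Q=-282; branch lengths I→9/2, S→11/2; new cluster IS
  updated: d(D,IS)=30, d(E,IS)=21, d(IS,O)=24, d(IS,P)=53/2, d(IS,T)=37/2, d(IS,Y)=11
step 2: merge (O,P) at d=3, Q=-385/2; branch lengths O→-29/20, P→89/20; new cluster OP
  updated: d(D,OP)=13, d(E,OP)=14, d(IS,OP)=95/4, d(OP,T)=53/2, d(OP,Y)=16
step 3: merge (D,E) at d=6, Q=-152; branch lengths D→3, E→3; new cluster DE
  updated: d(DE,IS)=45/2, d(DE,OP)=21/2, d(DE,T)=25, d(DE,Y)=12
step 4: merge (DE,OP) at d=21/2, Q=-461/4; branch lengths DE→33/8, OP→51/8; new cluster DEOP
  updated: d(DEOP,IS)=143/8, d(DEOP,T)=41/2, d(DEOP,Y)=35/4
step 5: merge (DEOP,IS) at d=143/8, Q=-235/4; branch lengths DEOP→71/8, IS→9; new cluster DEIOPS
  updated: d(DEIOPS,T)=169/16, d(DEIOPS,Y)=15/16
step 6: merge (DEIOPS,T) at d=169/16, Q=-37/2; branch lengths DEIOPS→9/4, T→133/16; new cluster DEIOPST
  updated: d(DEIOPST,Y)=-21/16
step 7: merge (DEIOPST,Y) at d=-21/16; branch lengths DEIOPST→-21/32, Y→-21/32; new cluster DEIOPSTY
final tree: (((((D:3,E:3):33/8,(O:-29/20,P:89/20):51/8):71/8,(I:9/2,S:11/2):9):9/4,T:133/16):-21/32,Y:-21/32)
total length: 453/8

DEOP,IS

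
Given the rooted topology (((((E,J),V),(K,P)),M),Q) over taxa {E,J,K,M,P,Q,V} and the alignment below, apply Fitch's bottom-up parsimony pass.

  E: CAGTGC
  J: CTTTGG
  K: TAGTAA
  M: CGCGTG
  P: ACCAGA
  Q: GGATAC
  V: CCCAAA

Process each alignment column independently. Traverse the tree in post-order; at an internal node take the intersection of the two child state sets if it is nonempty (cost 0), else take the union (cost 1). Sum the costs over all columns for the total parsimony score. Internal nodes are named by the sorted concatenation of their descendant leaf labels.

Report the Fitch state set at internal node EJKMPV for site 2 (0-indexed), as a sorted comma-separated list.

site 0, node EJ: E={C} ∩ J={C} → {C} (+0)
site 0, node EJV: EJ={C} ∩ V={C} → {C} (+0)
site 0, node KP: K={T} ∪ P={A} → {A,T} (+1)
site 0, node EJKPV: EJV={C} ∪ KP={A,T} → {A,C,T} (+1)
site 0, node EJKMPV: EJKPV={A,C,T} ∩ M={C} → {C} (+0)
site 0, node EJKMPQV: EJKMPV={C} ∪ Q={G} → {C,G} (+1)
site 1, node EJ: E={A} ∪ J={T} → {A,T} (+1)
site 1, node EJV: EJ={A,T} ∪ V={C} → {A,C,T} (+1)
site 1, node KP: K={A} ∪ P={C} → {A,C} (+1)
site 1, node EJKPV: EJV={A,C,T} ∩ KP={A,C} → {A,C} (+0)
site 1, node EJKMPV: EJKPV={A,C} ∪ M={G} → {A,C,G} (+1)
site 1, node EJKMPQV: EJKMPV={A,C,G} ∩ Q={G} → {G} (+0)
site 2, node EJ: E={G} ∪ J={T} → {G,T} (+1)
site 2, node EJV: EJ={G,T} ∪ V={C} → {C,G,T} (+1)
site 2, node KP: K={G} ∪ P={C} → {C,G} (+1)
site 2, node EJKPV: EJV={C,G,T} ∩ KP={C,G} → {C,G} (+0)
site 2, node EJKMPV: EJKPV={C,G} ∩ M={C} → {C} (+0)
site 2, node EJKMPQV: EJKMPV={C} ∪ Q={A} → {A,C} (+1)
site 3, node EJ: E={T} ∩ J={T} → {T} (+0)
site 3, node EJV: EJ={T} ∪ V={A} → {A,T} (+1)
site 3, node KP: K={T} ∪ P={A} → {A,T} (+1)
site 3, node EJKPV: EJV={A,T} ∩ KP={A,T} → {A,T} (+0)
site 3, node EJKMPV: EJKPV={A,T} ∪ M={G} → {A,G,T} (+1)
site 3, node EJKMPQV: EJKMPV={A,G,T} ∩ Q={T} → {T} (+0)
site 4, node EJ: E={G} ∩ J={G} → {G} (+0)
site 4, node EJV: EJ={G} ∪ V={A} → {A,G} (+1)
site 4, node KP: K={A} ∪ P={G} → {A,G} (+1)
site 4, node EJKPV: EJV={A,G} ∩ KP={A,G} → {A,G} (+0)
site 4, node EJKMPV: EJKPV={A,G} ∪ M={T} → {A,G,T} (+1)
site 4, node EJKMPQV: EJKMPV={A,G,T} ∩ Q={A} → {A} (+0)
site 5, node EJ: E={C} ∪ J={G} → {C,G} (+1)
site 5, node EJV: EJ={C,G} ∪ V={A} → {A,C,G} (+1)
site 5, node KP: K={A} ∩ P={A} → {A} (+0)
site 5, node EJKPV: EJV={A,C,G} ∩ KP={A} → {A} (+0)
site 5, node EJKMPV: EJKPV={A} ∪ M={G} → {A,G} (+1)
site 5, node EJKMPQV: EJKMPV={A,G} ∪ Q={C} → {A,C,G} (+1)
per-site changes: [3, 4, 4, 3, 3, 4]; total = 21

C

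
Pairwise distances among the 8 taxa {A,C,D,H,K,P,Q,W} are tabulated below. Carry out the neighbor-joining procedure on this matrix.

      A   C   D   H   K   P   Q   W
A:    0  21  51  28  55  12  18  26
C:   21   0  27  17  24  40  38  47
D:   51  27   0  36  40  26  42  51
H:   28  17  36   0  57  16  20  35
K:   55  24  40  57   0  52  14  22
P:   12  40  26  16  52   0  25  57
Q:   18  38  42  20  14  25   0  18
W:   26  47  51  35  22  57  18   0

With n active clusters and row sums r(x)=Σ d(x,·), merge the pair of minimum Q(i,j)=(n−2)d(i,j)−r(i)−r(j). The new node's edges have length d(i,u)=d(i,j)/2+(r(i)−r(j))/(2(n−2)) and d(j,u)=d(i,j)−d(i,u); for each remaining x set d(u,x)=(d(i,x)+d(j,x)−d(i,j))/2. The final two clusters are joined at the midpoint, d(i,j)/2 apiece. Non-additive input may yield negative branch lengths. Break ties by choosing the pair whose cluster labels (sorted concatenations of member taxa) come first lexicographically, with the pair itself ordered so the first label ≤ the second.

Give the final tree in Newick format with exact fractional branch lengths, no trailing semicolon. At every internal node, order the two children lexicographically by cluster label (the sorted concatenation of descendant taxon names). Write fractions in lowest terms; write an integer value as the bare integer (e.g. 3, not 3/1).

step 1: merge (K,W) at d=22, Q=-388; branch lengths K→35/3, W→31/3; new cluster KW
  updated: d(A,KW)=59/2, d(C,KW)=49/2, d(D,KW)=69/2, d(H,KW)=35, d(KW,P)=87/2, d(KW,Q)=5
step 2: merge (KW,Q) at d=5, Q=-295; branch lengths KW→49/10, Q→1/10; new cluster KQW
  updated: d(A,KQW)=85/4, d(C,KQW)=115/4, d(D,KQW)=143/4, d(H,KQW)=25, d(KQW,P)=127/4
step 3: merge (A,P) at d=12, Q=-211; branch lengths A→111/16, P→81/16; new cluster AP
  updated: d(AP,C)=49/2, d(AP,D)=65/2, d(AP,H)=16, d(AP,KQW)=41/2
step 4: merge (C,D) at d=27, Q=-295/2; branch lengths C→47/6, D→115/6; new cluster CD
  updated: d(AP,CD)=15, d(CD,H)=13, d(CD,KQW)=75/4
step 5: merge (AP,KQW) at d=41/2, Q=-299/4; branch lengths AP→113/16, KQW→215/16; new cluster AKPQW
  updated: d(AKPQW,CD)=53/8, d(AKPQW,H)=41/4
step 6: merge (AKPQW,CD) at d=53/8, Q=-239/8; branch lengths AKPQW→31/16, CD→75/16; new cluster ACDKPQW
  updated: d(ACDKPQW,H)=133/16
step 7: merge (ACDKPQW,H) at d=133/16; branch lengths ACDKPQW→133/32, H→133/32; new cluster ACDHKPQW
final tree: ((((A:111/16,P:81/16):113/16,((K:35/3,W:31/3):49/10,Q:1/10):215/16):31/16,(C:47/6,D:115/6):75/16):133/32,H:133/32)
total length: 1623/16

((((A:111/16,P:81/16):113/16,((K:35/3,W:31/3):49/10,Q:1/10):215/16):31/16,(C:47/6,D:115/6):75/16):133/32,H:133/32)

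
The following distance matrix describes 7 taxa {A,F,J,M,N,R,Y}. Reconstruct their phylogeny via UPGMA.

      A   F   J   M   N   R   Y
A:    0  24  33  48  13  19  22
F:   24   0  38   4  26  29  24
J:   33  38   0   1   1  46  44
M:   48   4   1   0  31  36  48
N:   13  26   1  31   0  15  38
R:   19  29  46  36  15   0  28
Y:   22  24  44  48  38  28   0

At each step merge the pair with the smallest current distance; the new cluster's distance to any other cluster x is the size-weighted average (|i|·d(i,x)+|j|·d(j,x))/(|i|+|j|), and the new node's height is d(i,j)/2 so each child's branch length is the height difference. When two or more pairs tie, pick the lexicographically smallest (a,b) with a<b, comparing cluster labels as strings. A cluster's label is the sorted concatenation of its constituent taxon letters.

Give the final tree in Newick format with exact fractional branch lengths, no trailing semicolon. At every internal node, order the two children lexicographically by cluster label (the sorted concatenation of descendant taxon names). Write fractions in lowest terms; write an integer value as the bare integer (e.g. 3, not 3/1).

1. join J+M (d=1) ⇒ JM; edges |J|=1/2, |M|=1/2
  updated: d(A,JM)=81/2, d(F,JM)=21, d(JM,N)=16, d(JM,R)=41, d(JM,Y)=46
2. join A+N (d=13) ⇒ AN; edges |A|=13/2, |N|=13/2
  updated: d(AN,F)=25, d(AN,JM)=113/4, d(AN,R)=17, d(AN,Y)=30
3. join AN+R (d=17) ⇒ ANR; edges |AN|=2, |R|=17/2
  updated: d(ANR,F)=79/3, d(ANR,JM)=65/2, d(ANR,Y)=88/3
4. join F+JM (d=21) ⇒ FJM; edges |F|=21/2, |JM|=10
  updated: d(ANR,FJM)=274/9, d(FJM,Y)=116/3
5. join ANR+Y (d=88/3) ⇒ ANRY; edges |ANR|=37/6, |Y|=44/3
  updated: d(ANRY,FJM)=65/2
6. join ANRY+FJM (d=65/2) ⇒ AFJMNRY; edges |ANRY|=19/12, |FJM|=23/4
final tree: ((((A:13/2,N:13/2):2,R:17/2):37/6,Y:44/3):19/12,(F:21/2,(J:1/2,M:1/2):10):23/4)
total length: 439/6

((((A:13/2,N:13/2):2,R:17/2):37/6,Y:44/3):19/12,(F:21/2,(J:1/2,M:1/2):10):23/4)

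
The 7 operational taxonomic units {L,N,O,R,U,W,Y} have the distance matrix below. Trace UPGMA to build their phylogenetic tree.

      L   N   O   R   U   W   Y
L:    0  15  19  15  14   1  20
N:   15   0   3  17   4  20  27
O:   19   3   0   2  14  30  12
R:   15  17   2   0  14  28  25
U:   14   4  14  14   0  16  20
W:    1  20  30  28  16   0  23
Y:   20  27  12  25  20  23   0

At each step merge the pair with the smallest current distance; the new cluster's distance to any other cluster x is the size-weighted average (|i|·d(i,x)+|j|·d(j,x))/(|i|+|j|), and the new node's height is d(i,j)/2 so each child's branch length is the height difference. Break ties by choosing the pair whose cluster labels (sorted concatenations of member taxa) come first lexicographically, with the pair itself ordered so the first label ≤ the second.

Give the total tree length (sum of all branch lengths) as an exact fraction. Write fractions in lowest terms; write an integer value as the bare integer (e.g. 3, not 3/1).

1943/48

iteration 1: select L,W (d=1); attach at lengths (1/2, 1/2); label the merged cluster LW
  updated: d(LW,N)=35/2, d(LW,O)=49/2, d(LW,R)=43/2, d(LW,U)=15, d(LW,Y)=43/2
iteration 2: select O,R (d=2); attach at lengths (1, 1); label the merged cluster OR
  updated: d(LW,OR)=23, d(N,OR)=10, d(OR,U)=14, d(OR,Y)=37/2
iteration 3: select N,U (d=4); attach at lengths (2, 2); label the merged cluster NU
  updated: d(LW,NU)=65/4, d(NU,OR)=12, d(NU,Y)=47/2
iteration 4: select NU,OR (d=12); attach at lengths (4, 5); label the merged cluster NORU
  updated: d(LW,NORU)=157/8, d(NORU,Y)=21
iteration 5: select LW,NORU (d=157/8); attach at lengths (149/16, 61/16); label the merged cluster LNORUW
  updated: d(LNORUW,Y)=127/6
iteration 6: select LNORUW,Y (d=127/6); attach at lengths (37/48, 127/12); label the merged cluster LNORUWY
final tree: (((L:1/2,W:1/2):149/16,((N:2,U:2):4,(O:1,R:1):5):61/16):37/48,Y:127/12)
total length: 1943/48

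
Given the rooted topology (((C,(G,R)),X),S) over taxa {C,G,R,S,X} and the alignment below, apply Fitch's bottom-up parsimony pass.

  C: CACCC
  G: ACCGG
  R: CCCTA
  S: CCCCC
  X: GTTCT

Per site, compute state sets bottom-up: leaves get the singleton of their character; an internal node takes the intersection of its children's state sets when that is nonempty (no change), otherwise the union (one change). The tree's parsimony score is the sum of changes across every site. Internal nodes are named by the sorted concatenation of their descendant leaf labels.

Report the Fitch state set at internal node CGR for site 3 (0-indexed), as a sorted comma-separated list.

site 0, node GR: G={A} ∪ R={C} → {A,C} (+1)
site 0, node CGR: C={C} ∩ GR={A,C} → {C} (+0)
site 0, node CGRX: CGR={C} ∪ X={G} → {C,G} (+1)
site 0, node CGRSX: CGRX={C,G} ∩ S={C} → {C} (+0)
site 1, node GR: G={C} ∩ R={C} → {C} (+0)
site 1, node CGR: C={A} ∪ GR={C} → {A,C} (+1)
site 1, node CGRX: CGR={A,C} ∪ X={T} → {A,C,T} (+1)
site 1, node CGRSX: CGRX={A,C,T} ∩ S={C} → {C} (+0)
site 2, node GR: G={C} ∩ R={C} → {C} (+0)
site 2, node CGR: C={C} ∩ GR={C} → {C} (+0)
site 2, node CGRX: CGR={C} ∪ X={T} → {C,T} (+1)
site 2, node CGRSX: CGRX={C,T} ∩ S={C} → {C} (+0)
site 3, node GR: G={G} ∪ R={T} → {G,T} (+1)
site 3, node CGR: C={C} ∪ GR={G,T} → {C,G,T} (+1)
site 3, node CGRX: CGR={C,G,T} ∩ X={C} → {C} (+0)
site 3, node CGRSX: CGRX={C} ∩ S={C} → {C} (+0)
site 4, node GR: G={G} ∪ R={A} → {A,G} (+1)
site 4, node CGR: C={C} ∪ GR={A,G} → {A,C,G} (+1)
site 4, node CGRX: CGR={A,C,G} ∪ X={T} → {A,C,G,T} (+1)
site 4, node CGRSX: CGRX={A,C,G,T} ∩ S={C} → {C} (+0)
per-site changes: [2, 2, 1, 2, 3]; total = 10

C,G,T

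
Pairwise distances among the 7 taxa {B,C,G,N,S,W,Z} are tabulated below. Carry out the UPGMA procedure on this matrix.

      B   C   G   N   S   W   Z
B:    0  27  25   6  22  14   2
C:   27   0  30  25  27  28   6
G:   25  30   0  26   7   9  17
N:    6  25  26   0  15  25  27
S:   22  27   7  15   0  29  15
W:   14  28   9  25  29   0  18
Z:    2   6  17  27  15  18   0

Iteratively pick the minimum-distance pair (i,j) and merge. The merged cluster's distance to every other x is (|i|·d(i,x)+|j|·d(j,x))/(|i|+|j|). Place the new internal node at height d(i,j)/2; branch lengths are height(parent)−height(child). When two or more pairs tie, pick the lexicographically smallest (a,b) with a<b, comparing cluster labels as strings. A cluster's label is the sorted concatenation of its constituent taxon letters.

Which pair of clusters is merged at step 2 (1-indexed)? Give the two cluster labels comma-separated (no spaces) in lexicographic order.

G,S

step 1: merge (B,Z) at d=2; branch lengths B→1, Z→1; new cluster BZ
  updated: d(BZ,C)=33/2, d(BZ,G)=21, d(BZ,N)=33/2, d(BZ,S)=37/2, d(BZ,W)=16
step 2: merge (G,S) at d=7; branch lengths G→7/2, S→7/2; new cluster GS
  updated: d(BZ,GS)=79/4, d(C,GS)=57/2, d(GS,N)=41/2, d(GS,W)=19
step 3: merge (BZ,W) at d=16; branch lengths BZ→7, W→8; new cluster BWZ
  updated: d(BWZ,C)=61/3, d(BWZ,GS)=39/2, d(BWZ,N)=58/3
step 4: merge (BWZ,N) at d=58/3; branch lengths BWZ→5/3, N→29/3; new cluster BNWZ
  updated: d(BNWZ,C)=43/2, d(BNWZ,GS)=79/4
step 5: merge (BNWZ,GS) at d=79/4; branch lengths BNWZ→5/24, GS→51/8; new cluster BGNSWZ
  updated: d(BGNSWZ,C)=143/6
step 6: merge (BGNSWZ,C) at d=143/6; branch lengths BGNSWZ→49/24, C→143/12; new cluster BCGNSWZ
final tree: (((((B:1,Z:1):7,W:8):5/3,N:29/3):5/24,(G:7/2,S:7/2):51/8):49/24,C:143/12)
total length: 447/8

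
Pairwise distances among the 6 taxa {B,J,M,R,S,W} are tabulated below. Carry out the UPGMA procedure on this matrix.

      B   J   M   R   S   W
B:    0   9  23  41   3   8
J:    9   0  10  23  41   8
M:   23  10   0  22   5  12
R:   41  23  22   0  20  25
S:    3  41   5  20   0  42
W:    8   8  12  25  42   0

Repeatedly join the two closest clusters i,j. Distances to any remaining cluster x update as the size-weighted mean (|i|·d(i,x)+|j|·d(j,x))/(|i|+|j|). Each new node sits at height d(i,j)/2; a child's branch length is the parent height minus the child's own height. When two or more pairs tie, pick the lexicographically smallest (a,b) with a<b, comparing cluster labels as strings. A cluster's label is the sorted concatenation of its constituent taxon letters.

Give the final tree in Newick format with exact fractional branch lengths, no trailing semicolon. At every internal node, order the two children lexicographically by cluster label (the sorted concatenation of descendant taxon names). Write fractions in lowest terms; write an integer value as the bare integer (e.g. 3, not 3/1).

iteration 1: select B,S (d=3); attach at lengths (3/2, 3/2); label the merged cluster BS
  updated: d(BS,J)=25, d(BS,M)=14, d(BS,R)=61/2, d(BS,W)=25
iteration 2: select J,W (d=8); attach at lengths (4, 4); label the merged cluster JW
  updated: d(BS,JW)=25, d(JW,M)=11, d(JW,R)=24
iteration 3: select JW,M (d=11); attach at lengths (3/2, 11/2); label the merged cluster JMW
  updated: d(BS,JMW)=64/3, d(JMW,R)=70/3
iteration 4: select BS,JMW (d=64/3); attach at lengths (55/6, 31/6); label the merged cluster BJMSW
  updated: d(BJMSW,R)=131/5
iteration 5: select BJMSW,R (d=131/5); attach at lengths (73/30, 131/10); label the merged cluster BJMRSW
final tree: (((B:3/2,S:3/2):55/6,((J:4,W:4):3/2,M:11/2):31/6):73/30,R:131/10)
total length: 718/15

(((B:3/2,S:3/2):55/6,((J:4,W:4):3/2,M:11/2):31/6):73/30,R:131/10)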